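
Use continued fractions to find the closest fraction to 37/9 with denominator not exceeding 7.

29/7

Expand x = 37/9 as a continued fraction with the Euclidean algorithm:
  37 = 4*9 + 1, so a_0 = 4.
  9 = 9*1 + 0, so a_1 = 9.
so x = [4; 9].
Convergents (p_i = a_i*p_{i-1} + p_{i-2}, q_i = a_i*q_{i-1} + q_{i-2} with p_{-2}=0, p_{-1}=1, q_{-2}=1, q_{-1}=0), until the denominator exceeds 7:
  i=0: a_0=4, p_0 = 4*1 + 0 = 4, q_0 = 4*0 + 1 = 1.
  i=1: a_1=9, p_1 = 9*4 + 1 = 37, q_1 = 9*1 + 0 = 9.
q_1 = 9 > 7, so the last convergent with denominator <= 7 is p_0/q_0 = 4/1.
The closest fraction with denominator <= 7 is either p_0/q_0 or the intermediate fraction (k*p_0 + p_{-1})/(k*q_0 + q_{-1}) with the largest k >= 1 whose denominator stays <= 7; these approach x as k grows, and every other convergent or intermediate fraction in range is farther away.
Largest k: floor((7 - q_{-1})/q_0) = floor((7 - 0)/1) = 7 (using the seeds p_{-1} = 1, q_{-1} = 0).
That gives (7*4 + 1)/(7*1 + 0) = 29/7.
Compare the errors: |x - 4/1| = |37*1 - 4*9|/(9*1) = 1/9, and |x - 29/7| = |37*7 - 29*9|/(9*7) = 2/63.
Cross-multiplying, 2*9 = 18 < 63 = 1*63, so 2/63 is smaller: the intermediate fraction 29/7 is closer to x than 4/1.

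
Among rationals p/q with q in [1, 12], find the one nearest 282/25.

79/7

Expand x = 282/25 as a continued fraction with the Euclidean algorithm:
  282 = 11*25 + 7, so a_0 = 11.
  25 = 3*7 + 4, so a_1 = 3.
  7 = 1*4 + 3, so a_2 = 1.
  4 = 1*3 + 1, so a_3 = 1.
  3 = 3*1 + 0, so a_4 = 3.
so x = [11; 3, 1, 1, 3].
Convergents (p_i = a_i*p_{i-1} + p_{i-2}, q_i = a_i*q_{i-1} + q_{i-2} with p_{-2}=0, p_{-1}=1, q_{-2}=1, q_{-1}=0), until the denominator exceeds 12:
  i=0: a_0=11, p_0 = 11*1 + 0 = 11, q_0 = 11*0 + 1 = 1.
  i=1: a_1=3, p_1 = 3*11 + 1 = 34, q_1 = 3*1 + 0 = 3.
  i=2: a_2=1, p_2 = 1*34 + 11 = 45, q_2 = 1*3 + 1 = 4.
  i=3: a_3=1, p_3 = 1*45 + 34 = 79, q_3 = 1*4 + 3 = 7.
  i=4: a_4=3, p_4 = 3*79 + 45 = 282, q_4 = 3*7 + 4 = 25.
q_4 = 25 > 12, so the last convergent with denominator <= 12 is p_3/q_3 = 79/7.
The closest fraction with denominator <= 12 is either p_3/q_3 or the intermediate fraction (k*p_3 + p_2)/(k*q_3 + q_2) with the largest k >= 1 whose denominator stays <= 12; these approach x as k grows, and every other convergent or intermediate fraction in range is farther away.
Largest k: floor((12 - q_2)/q_3) = floor((12 - 4)/7) = 1.
That gives (1*79 + 45)/(1*7 + 4) = 124/11.
Compare the errors: |x - 79/7| = |282*7 - 79*25|/(25*7) = 1/175, and |x - 124/11| = |282*11 - 124*25|/(25*11) = 2/275.
Cross-multiplying, 1*275 = 275 < 350 = 2*175, so 1/175 is smaller: the convergent 79/7 is closer to x than 124/11.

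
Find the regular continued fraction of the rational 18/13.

[1; 2, 1, 1, 2]

Run the Euclidean algorithm on 18 and 13; the successive quotients are the partial quotients a_0, a_1, ... (each step inverts the fractional part left over by the previous one):
  18 = 1*13 + 5, so a_0 = 1.
  13 = 2*5 + 3, so a_1 = 2.
  5 = 1*3 + 2, so a_2 = 1.
  3 = 1*2 + 1, so a_3 = 1.
  2 = 2*1 + 0, so a_4 = 2.
The remainder reaches 0 after 5 divisions, so the expansion has 5 partial quotients, read off in order.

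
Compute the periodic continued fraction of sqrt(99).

[9; (1, 18)]

Write x_i = (sqrt(99) + m_i)/d_i with (m_0, d_0) = (0, 1). a_0 = floor(sqrt(99)) = 9, since 9^2 = 81 <= 99 < 100 = 10^2.
Iterate m_{i+1} = d_i*a_i - m_i, d_{i+1} = (99 - m_{i+1}^2)/d_i, a_{i+1} = floor((a_0 + m_{i+1})/d_{i+1}):
  m_1 = 1*9 - 0 = 9, d_1 = (99 - 9^2)/1 = 18/1 = 18, a_1 = floor((9 + 9)/18) = 1.
  m_2 = 18*1 - 9 = 9, d_2 = (99 - 9^2)/18 = 18/18 = 1, a_2 = floor((9 + 9)/1) = 18.
  m_3 = 1*18 - 9 = 9, d_3 = (99 - 9^2)/1 = 18/1 = 18: (m_3, d_3) = (m_1, d_1) = (9, 18), so from here the quotients repeat a_1, a_2; the period length is 2.
Hence the expansion of sqrt(99) is a_0 = 9 followed by the repeating block 1, 18 (period 2).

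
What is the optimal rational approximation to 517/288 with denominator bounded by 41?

Expand x = 517/288 as a continued fraction with the Euclidean algorithm:
  517 = 1*288 + 229, so a_0 = 1.
  288 = 1*229 + 59, so a_1 = 1.
  229 = 3*59 + 52, so a_2 = 3.
  59 = 1*52 + 7, so a_3 = 1.
  52 = 7*7 + 3, so a_4 = 7.
  7 = 2*3 + 1, so a_5 = 2.
  3 = 3*1 + 0, so a_6 = 3.
so x = [1; 1, 3, 1, 7, 2, 3].
Convergents (p_i = a_i*p_{i-1} + p_{i-2}, q_i = a_i*q_{i-1} + q_{i-2} with p_{-2}=0, p_{-1}=1, q_{-2}=1, q_{-1}=0), until the denominator exceeds 41:
  i=0: a_0=1, p_0 = 1*1 + 0 = 1, q_0 = 1*0 + 1 = 1.
  i=1: a_1=1, p_1 = 1*1 + 1 = 2, q_1 = 1*1 + 0 = 1.
  i=2: a_2=3, p_2 = 3*2 + 1 = 7, q_2 = 3*1 + 1 = 4.
  i=3: a_3=1, p_3 = 1*7 + 2 = 9, q_3 = 1*4 + 1 = 5.
  i=4: a_4=7, p_4 = 7*9 + 7 = 70, q_4 = 7*5 + 4 = 39.
  i=5: a_5=2, p_5 = 2*70 + 9 = 149, q_5 = 2*39 + 5 = 83.
q_5 = 83 > 41, so the last convergent with denominator <= 41 is p_4/q_4 = 70/39.
The closest fraction with denominator <= 41 is either p_4/q_4 or the intermediate fraction (k*p_4 + p_3)/(k*q_4 + q_3) with the largest k >= 1 whose denominator stays <= 41; these approach x as k grows, and every other convergent or intermediate fraction in range is farther away.
Largest k: floor((41 - q_3)/q_4) = floor((41 - 5)/39) = 0.
Since k = 0, no intermediate fraction beyond p_4/q_4 has denominator <= 41, so the convergent 70/39 is the closest (its error is |517*39 - 70*288|/(288*39) = 3/11232).

70/39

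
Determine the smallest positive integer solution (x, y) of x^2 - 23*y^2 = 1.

(x, y) = (24, 5)

First expand sqrt(23) as a continued fraction. With x_i = (sqrt(23) + m_i)/d_i and (m_0, d_0) = (0, 1): a_0 = floor(sqrt(23)) = 4, since 4^2 = 16 <= 23 < 25 = 5^2.
Iterate m_{i+1} = d_i*a_i - m_i, d_{i+1} = (23 - m_{i+1}^2)/d_i, a_{i+1} = floor((a_0 + m_{i+1})/d_{i+1}):
  m_1 = 1*4 - 0 = 4, d_1 = (23 - 4^2)/1 = 7/1 = 7, a_1 = floor((4 + 4)/7) = 1.
  m_2 = 7*1 - 4 = 3, d_2 = (23 - 3^2)/7 = 14/7 = 2, a_2 = floor((4 + 3)/2) = 3.
  m_3 = 2*3 - 3 = 3, d_3 = (23 - 3^2)/2 = 14/2 = 7, a_3 = floor((4 + 3)/7) = 1.
  m_4 = 7*1 - 3 = 4, d_4 = (23 - 4^2)/7 = 7/7 = 1, a_4 = floor((4 + 4)/1) = 8.
  m_5 = 1*8 - 4 = 4, d_5 = (23 - 4^2)/1 = 7/1 = 7: (m_5, d_5) = (m_1, d_1) = (4, 7), so from here the quotients repeat a_1, ..., a_4; the period length is 4.
So sqrt(23) = [4; (1, 3, 1, 8)] with period length k = 4.
k is even, so the fundamental solution of x^2 - 23y^2 = 1 is (p_{k-1}, q_{k-1}) = (p_3, q_3); compute convergents through index 3.
Convergents (p_i = a_i*p_{i-1} + p_{i-2}, q_i = a_i*q_{i-1} + q_{i-2} with p_{-2}=0, p_{-1}=1, q_{-2}=1, q_{-1}=0):
  i=0: a_0=4, p_0 = 4*1 + 0 = 4, q_0 = 4*0 + 1 = 1.
  i=1: a_1=1, p_1 = 1*4 + 1 = 5, q_1 = 1*1 + 0 = 1.
  i=2: a_2=3, p_2 = 3*5 + 4 = 19, q_2 = 3*1 + 1 = 4.
  i=3: a_3=1, p_3 = 1*19 + 5 = 24, q_3 = 1*4 + 1 = 5.
Check: 24^2 - 23*5^2 = 576 - 575 = 1, so (x, y) = (24, 5) solves the equation, and by the theorem it is the least positive solution.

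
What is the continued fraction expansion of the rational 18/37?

Run the Euclidean algorithm on 18 and 37; the successive quotients are the partial quotients a_0, a_1, ... (each step inverts the fractional part left over by the previous one):
  18 = 0*37 + 18, so a_0 = 0.
  37 = 2*18 + 1, so a_1 = 2.
  18 = 18*1 + 0, so a_2 = 18.
The remainder reaches 0 after 3 divisions, so the expansion has 3 partial quotients, read off in order.

[0; 2, 18]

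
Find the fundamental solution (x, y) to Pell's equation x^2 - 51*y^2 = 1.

(x, y) = (50, 7)

First expand sqrt(51) as a continued fraction. With x_i = (sqrt(51) + m_i)/d_i and (m_0, d_0) = (0, 1): a_0 = floor(sqrt(51)) = 7, since 7^2 = 49 <= 51 < 64 = 8^2.
Iterate m_{i+1} = d_i*a_i - m_i, d_{i+1} = (51 - m_{i+1}^2)/d_i, a_{i+1} = floor((a_0 + m_{i+1})/d_{i+1}):
  m_1 = 1*7 - 0 = 7, d_1 = (51 - 7^2)/1 = 2/1 = 2, a_1 = floor((7 + 7)/2) = 7.
  m_2 = 2*7 - 7 = 7, d_2 = (51 - 7^2)/2 = 2/2 = 1, a_2 = floor((7 + 7)/1) = 14.
  m_3 = 1*14 - 7 = 7, d_3 = (51 - 7^2)/1 = 2/1 = 2: (m_3, d_3) = (m_1, d_1) = (7, 2), so from here the quotients repeat a_1, a_2; the period length is 2.
So sqrt(51) = [7; (7, 14)] with period length k = 2.
k is even, so the fundamental solution of x^2 - 51y^2 = 1 is (p_{k-1}, q_{k-1}) = (p_1, q_1); compute convergents through index 1.
Convergents (p_i = a_i*p_{i-1} + p_{i-2}, q_i = a_i*q_{i-1} + q_{i-2} with p_{-2}=0, p_{-1}=1, q_{-2}=1, q_{-1}=0):
  i=0: a_0=7, p_0 = 7*1 + 0 = 7, q_0 = 7*0 + 1 = 1.
  i=1: a_1=7, p_1 = 7*7 + 1 = 50, q_1 = 7*1 + 0 = 7.
Check: 50^2 - 51*7^2 = 2500 - 2499 = 1, so (x, y) = (50, 7) solves the equation, and by the theorem it is the least positive solution.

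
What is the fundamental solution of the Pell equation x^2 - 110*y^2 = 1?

(x, y) = (21, 2)

First expand sqrt(110) as a continued fraction. With x_i = (sqrt(110) + m_i)/d_i and (m_0, d_0) = (0, 1): a_0 = floor(sqrt(110)) = 10, since 10^2 = 100 <= 110 < 121 = 11^2.
Iterate m_{i+1} = d_i*a_i - m_i, d_{i+1} = (110 - m_{i+1}^2)/d_i, a_{i+1} = floor((a_0 + m_{i+1})/d_{i+1}):
  m_1 = 1*10 - 0 = 10, d_1 = (110 - 10^2)/1 = 10/1 = 10, a_1 = floor((10 + 10)/10) = 2.
  m_2 = 10*2 - 10 = 10, d_2 = (110 - 10^2)/10 = 10/10 = 1, a_2 = floor((10 + 10)/1) = 20.
  m_3 = 1*20 - 10 = 10, d_3 = (110 - 10^2)/1 = 10/1 = 10: (m_3, d_3) = (m_1, d_1) = (10, 10), so from here the quotients repeat a_1, a_2; the period length is 2.
So sqrt(110) = [10; (2, 20)] with period length k = 2.
k is even, so the fundamental solution of x^2 - 110y^2 = 1 is (p_{k-1}, q_{k-1}) = (p_1, q_1); compute convergents through index 1.
Convergents (p_i = a_i*p_{i-1} + p_{i-2}, q_i = a_i*q_{i-1} + q_{i-2} with p_{-2}=0, p_{-1}=1, q_{-2}=1, q_{-1}=0):
  i=0: a_0=10, p_0 = 10*1 + 0 = 10, q_0 = 10*0 + 1 = 1.
  i=1: a_1=2, p_1 = 2*10 + 1 = 21, q_1 = 2*1 + 0 = 2.
Check: 21^2 - 110*2^2 = 441 - 440 = 1, so (x, y) = (21, 2) solves the equation, and by the theorem it is the least positive solution.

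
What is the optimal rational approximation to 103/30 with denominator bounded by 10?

24/7

Expand x = 103/30 as a continued fraction with the Euclidean algorithm:
  103 = 3*30 + 13, so a_0 = 3.
  30 = 2*13 + 4, so a_1 = 2.
  13 = 3*4 + 1, so a_2 = 3.
  4 = 4*1 + 0, so a_3 = 4.
so x = [3; 2, 3, 4].
Convergents (p_i = a_i*p_{i-1} + p_{i-2}, q_i = a_i*q_{i-1} + q_{i-2} with p_{-2}=0, p_{-1}=1, q_{-2}=1, q_{-1}=0), until the denominator exceeds 10:
  i=0: a_0=3, p_0 = 3*1 + 0 = 3, q_0 = 3*0 + 1 = 1.
  i=1: a_1=2, p_1 = 2*3 + 1 = 7, q_1 = 2*1 + 0 = 2.
  i=2: a_2=3, p_2 = 3*7 + 3 = 24, q_2 = 3*2 + 1 = 7.
  i=3: a_3=4, p_3 = 4*24 + 7 = 103, q_3 = 4*7 + 2 = 30.
q_3 = 30 > 10, so the last convergent with denominator <= 10 is p_2/q_2 = 24/7.
The closest fraction with denominator <= 10 is either p_2/q_2 or the intermediate fraction (k*p_2 + p_1)/(k*q_2 + q_1) with the largest k >= 1 whose denominator stays <= 10; these approach x as k grows, and every other convergent or intermediate fraction in range is farther away.
Largest k: floor((10 - q_1)/q_2) = floor((10 - 2)/7) = 1.
That gives (1*24 + 7)/(1*7 + 2) = 31/9.
Compare the errors: |x - 24/7| = |103*7 - 24*30|/(30*7) = 1/210, and |x - 31/9| = |103*9 - 31*30|/(30*9) = 3/270.
Cross-multiplying, 1*270 = 270 < 630 = 3*210, so 1/210 is smaller: the convergent 24/7 is closer to x than 31/9.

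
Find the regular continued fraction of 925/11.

Run the Euclidean algorithm on 925 and 11; the successive quotients are the partial quotients a_0, a_1, ... (each step inverts the fractional part left over by the previous one):
  925 = 84*11 + 1, so a_0 = 84.
  11 = 11*1 + 0, so a_1 = 11.
The remainder reaches 0 after 2 divisions, so the expansion has 2 partial quotients, read off in order.

[84; 11]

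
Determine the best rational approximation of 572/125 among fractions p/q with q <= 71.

Expand x = 572/125 as a continued fraction with the Euclidean algorithm:
  572 = 4*125 + 72, so a_0 = 4.
  125 = 1*72 + 53, so a_1 = 1.
  72 = 1*53 + 19, so a_2 = 1.
  53 = 2*19 + 15, so a_3 = 2.
  19 = 1*15 + 4, so a_4 = 1.
  15 = 3*4 + 3, so a_5 = 3.
  4 = 1*3 + 1, so a_6 = 1.
  3 = 3*1 + 0, so a_7 = 3.
so x = [4; 1, 1, 2, 1, 3, 1, 3].
Convergents (p_i = a_i*p_{i-1} + p_{i-2}, q_i = a_i*q_{i-1} + q_{i-2} with p_{-2}=0, p_{-1}=1, q_{-2}=1, q_{-1}=0), until the denominator exceeds 71:
  i=0: a_0=4, p_0 = 4*1 + 0 = 4, q_0 = 4*0 + 1 = 1.
  i=1: a_1=1, p_1 = 1*4 + 1 = 5, q_1 = 1*1 + 0 = 1.
  i=2: a_2=1, p_2 = 1*5 + 4 = 9, q_2 = 1*1 + 1 = 2.
  i=3: a_3=2, p_3 = 2*9 + 5 = 23, q_3 = 2*2 + 1 = 5.
  i=4: a_4=1, p_4 = 1*23 + 9 = 32, q_4 = 1*5 + 2 = 7.
  i=5: a_5=3, p_5 = 3*32 + 23 = 119, q_5 = 3*7 + 5 = 26.
  i=6: a_6=1, p_6 = 1*119 + 32 = 151, q_6 = 1*26 + 7 = 33.
  i=7: a_7=3, p_7 = 3*151 + 119 = 572, q_7 = 3*33 + 26 = 125.
q_7 = 125 > 71, so the last convergent with denominator <= 71 is p_6/q_6 = 151/33.
The closest fraction with denominator <= 71 is either p_6/q_6 or the intermediate fraction (k*p_6 + p_5)/(k*q_6 + q_5) with the largest k >= 1 whose denominator stays <= 71; these approach x as k grows, and every other convergent or intermediate fraction in range is farther away.
Largest k: floor((71 - q_5)/q_6) = floor((71 - 26)/33) = 1.
That gives (1*151 + 119)/(1*33 + 26) = 270/59.
Compare the errors: |x - 151/33| = |572*33 - 151*125|/(125*33) = 1/4125, and |x - 270/59| = |572*59 - 270*125|/(125*59) = 2/7375.
Cross-multiplying, 1*7375 = 7375 < 8250 = 2*4125, so 1/4125 is smaller: the convergent 151/33 is closer to x than 270/59.

151/33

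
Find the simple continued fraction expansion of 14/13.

[1; 13]

Run the Euclidean algorithm on 14 and 13; the successive quotients are the partial quotients a_0, a_1, ... (each step inverts the fractional part left over by the previous one):
  14 = 1*13 + 1, so a_0 = 1.
  13 = 13*1 + 0, so a_1 = 13.
The remainder reaches 0 after 2 divisions, so the expansion has 2 partial quotients, read off in order.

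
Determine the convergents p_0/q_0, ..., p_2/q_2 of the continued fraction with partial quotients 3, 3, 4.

Using the convergent recurrence p_i = a_i*p_{i-1} + p_{i-2}, q_i = a_i*q_{i-1} + q_{i-2} with p_{-2}=0, p_{-1}=1, q_{-2}=1, q_{-1}=0:
  i=0: a_0=3, p_0 = 3*1 + 0 = 3, q_0 = 3*0 + 1 = 1.
  i=1: a_1=3, p_1 = 3*3 + 1 = 10, q_1 = 3*1 + 0 = 3.
  i=2: a_2=4, p_2 = 4*10 + 3 = 43, q_2 = 4*3 + 1 = 13.

3/1, 10/3, 43/13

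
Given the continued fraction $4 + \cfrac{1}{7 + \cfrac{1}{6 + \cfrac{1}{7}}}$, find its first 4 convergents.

Using the convergent recurrence p_i = a_i*p_{i-1} + p_{i-2}, q_i = a_i*q_{i-1} + q_{i-2} with p_{-2}=0, p_{-1}=1, q_{-2}=1, q_{-1}=0:
  i=0: a_0=4, p_0 = 4*1 + 0 = 4, q_0 = 4*0 + 1 = 1.
  i=1: a_1=7, p_1 = 7*4 + 1 = 29, q_1 = 7*1 + 0 = 7.
  i=2: a_2=6, p_2 = 6*29 + 4 = 178, q_2 = 6*7 + 1 = 43.
  i=3: a_3=7, p_3 = 7*178 + 29 = 1275, q_3 = 7*43 + 7 = 308.

4/1, 29/7, 178/43, 1275/308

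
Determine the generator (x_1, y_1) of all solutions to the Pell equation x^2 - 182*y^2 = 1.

First expand sqrt(182) as a continued fraction. With x_i = (sqrt(182) + m_i)/d_i and (m_0, d_0) = (0, 1): a_0 = floor(sqrt(182)) = 13, since 13^2 = 169 <= 182 < 196 = 14^2.
Iterate m_{i+1} = d_i*a_i - m_i, d_{i+1} = (182 - m_{i+1}^2)/d_i, a_{i+1} = floor((a_0 + m_{i+1})/d_{i+1}):
  m_1 = 1*13 - 0 = 13, d_1 = (182 - 13^2)/1 = 13/1 = 13, a_1 = floor((13 + 13)/13) = 2.
  m_2 = 13*2 - 13 = 13, d_2 = (182 - 13^2)/13 = 13/13 = 1, a_2 = floor((13 + 13)/1) = 26.
  m_3 = 1*26 - 13 = 13, d_3 = (182 - 13^2)/1 = 13/1 = 13: (m_3, d_3) = (m_1, d_1) = (13, 13), so from here the quotients repeat a_1, a_2; the period length is 2.
So sqrt(182) = [13; (2, 26)] with period length k = 2.
k is even, so the fundamental solution of x^2 - 182y^2 = 1 is (p_{k-1}, q_{k-1}) = (p_1, q_1); compute convergents through index 1.
Convergents (p_i = a_i*p_{i-1} + p_{i-2}, q_i = a_i*q_{i-1} + q_{i-2} with p_{-2}=0, p_{-1}=1, q_{-2}=1, q_{-1}=0):
  i=0: a_0=13, p_0 = 13*1 + 0 = 13, q_0 = 13*0 + 1 = 1.
  i=1: a_1=2, p_1 = 2*13 + 1 = 27, q_1 = 2*1 + 0 = 2.
Check: 27^2 - 182*2^2 = 729 - 728 = 1, so (x, y) = (27, 2) solves the equation, and by the theorem it is the least positive solution.

(x, y) = (27, 2)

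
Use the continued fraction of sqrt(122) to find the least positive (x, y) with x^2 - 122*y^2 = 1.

(x, y) = (243, 22)

First expand sqrt(122) as a continued fraction. With x_i = (sqrt(122) + m_i)/d_i and (m_0, d_0) = (0, 1): a_0 = floor(sqrt(122)) = 11, since 11^2 = 121 <= 122 < 144 = 12^2.
Iterate m_{i+1} = d_i*a_i - m_i, d_{i+1} = (122 - m_{i+1}^2)/d_i, a_{i+1} = floor((a_0 + m_{i+1})/d_{i+1}):
  m_1 = 1*11 - 0 = 11, d_1 = (122 - 11^2)/1 = 1/1 = 1, a_1 = floor((11 + 11)/1) = 22.
  m_2 = 1*22 - 11 = 11, d_2 = (122 - 11^2)/1 = 1/1 = 1: (m_2, d_2) = (m_1, d_1) = (11, 1), so from here the quotient a_1 repeats; the period length is 1.
So sqrt(122) = [11; (22)] with period length k = 1.
k is odd, so (p_{k-1}, q_{k-1}) only solves x^2 - 122y^2 = -1 and the fundamental solution of x^2 - 122y^2 = 1 is (p_{2k-1}, q_{2k-1}) = (p_1, q_1); compute convergents through index 1, running through the period twice.
Convergents (p_i = a_i*p_{i-1} + p_{i-2}, q_i = a_i*q_{i-1} + q_{i-2} with p_{-2}=0, p_{-1}=1, q_{-2}=1, q_{-1}=0):
  i=0: a_0=11, p_0 = 11*1 + 0 = 11, q_0 = 11*0 + 1 = 1.
  i=1: a_1=22, p_1 = 22*11 + 1 = 243, q_1 = 22*1 + 0 = 22.
Indeed p_0^2 - 122*q_0^2 = 121 - 122 = -1, not +1.
Check: 243^2 - 122*22^2 = 59049 - 59048 = 1, so (x, y) = (243, 22) solves the equation, and by the theorem it is the least positive solution.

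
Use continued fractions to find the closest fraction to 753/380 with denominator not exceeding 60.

107/54

Expand x = 753/380 as a continued fraction with the Euclidean algorithm:
  753 = 1*380 + 373, so a_0 = 1.
  380 = 1*373 + 7, so a_1 = 1.
  373 = 53*7 + 2, so a_2 = 53.
  7 = 3*2 + 1, so a_3 = 3.
  2 = 2*1 + 0, so a_4 = 2.
so x = [1; 1, 53, 3, 2].
Convergents (p_i = a_i*p_{i-1} + p_{i-2}, q_i = a_i*q_{i-1} + q_{i-2} with p_{-2}=0, p_{-1}=1, q_{-2}=1, q_{-1}=0), until the denominator exceeds 60:
  i=0: a_0=1, p_0 = 1*1 + 0 = 1, q_0 = 1*0 + 1 = 1.
  i=1: a_1=1, p_1 = 1*1 + 1 = 2, q_1 = 1*1 + 0 = 1.
  i=2: a_2=53, p_2 = 53*2 + 1 = 107, q_2 = 53*1 + 1 = 54.
  i=3: a_3=3, p_3 = 3*107 + 2 = 323, q_3 = 3*54 + 1 = 163.
q_3 = 163 > 60, so the last convergent with denominator <= 60 is p_2/q_2 = 107/54.
The closest fraction with denominator <= 60 is either p_2/q_2 or the intermediate fraction (k*p_2 + p_1)/(k*q_2 + q_1) with the largest k >= 1 whose denominator stays <= 60; these approach x as k grows, and every other convergent or intermediate fraction in range is farther away.
Largest k: floor((60 - q_1)/q_2) = floor((60 - 1)/54) = 1.
That gives (1*107 + 2)/(1*54 + 1) = 109/55.
Compare the errors: |x - 107/54| = |753*54 - 107*380|/(380*54) = 2/20520, and |x - 109/55| = |753*55 - 109*380|/(380*55) = 5/20900.
Cross-multiplying, 2*20900 = 41800 < 102600 = 5*20520, so 2/20520 is smaller: the convergent 107/54 is closer to x than 109/55.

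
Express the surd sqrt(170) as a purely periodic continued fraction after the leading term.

Write x_i = (sqrt(170) + m_i)/d_i with (m_0, d_0) = (0, 1). a_0 = floor(sqrt(170)) = 13, since 13^2 = 169 <= 170 < 196 = 14^2.
Iterate m_{i+1} = d_i*a_i - m_i, d_{i+1} = (170 - m_{i+1}^2)/d_i, a_{i+1} = floor((a_0 + m_{i+1})/d_{i+1}):
  m_1 = 1*13 - 0 = 13, d_1 = (170 - 13^2)/1 = 1/1 = 1, a_1 = floor((13 + 13)/1) = 26.
  m_2 = 1*26 - 13 = 13, d_2 = (170 - 13^2)/1 = 1/1 = 1: (m_2, d_2) = (m_1, d_1) = (13, 1), so from here the quotient a_1 repeats; the period length is 1.
Hence the expansion of sqrt(170) is a_0 = 13 followed by the repeating block 26 (period 1).

[13; (26)]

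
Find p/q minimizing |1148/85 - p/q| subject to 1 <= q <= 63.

851/63

Expand x = 1148/85 as a continued fraction with the Euclidean algorithm:
  1148 = 13*85 + 43, so a_0 = 13.
  85 = 1*43 + 42, so a_1 = 1.
  43 = 1*42 + 1, so a_2 = 1.
  42 = 42*1 + 0, so a_3 = 42.
so x = [13; 1, 1, 42].
Convergents (p_i = a_i*p_{i-1} + p_{i-2}, q_i = a_i*q_{i-1} + q_{i-2} with p_{-2}=0, p_{-1}=1, q_{-2}=1, q_{-1}=0), until the denominator exceeds 63:
  i=0: a_0=13, p_0 = 13*1 + 0 = 13, q_0 = 13*0 + 1 = 1.
  i=1: a_1=1, p_1 = 1*13 + 1 = 14, q_1 = 1*1 + 0 = 1.
  i=2: a_2=1, p_2 = 1*14 + 13 = 27, q_2 = 1*1 + 1 = 2.
  i=3: a_3=42, p_3 = 42*27 + 14 = 1148, q_3 = 42*2 + 1 = 85.
q_3 = 85 > 63, so the last convergent with denominator <= 63 is p_2/q_2 = 27/2.
The closest fraction with denominator <= 63 is either p_2/q_2 or the intermediate fraction (k*p_2 + p_1)/(k*q_2 + q_1) with the largest k >= 1 whose denominator stays <= 63; these approach x as k grows, and every other convergent or intermediate fraction in range is farther away.
Largest k: floor((63 - q_1)/q_2) = floor((63 - 1)/2) = 31.
That gives (31*27 + 14)/(31*2 + 1) = 851/63.
Compare the errors: |x - 27/2| = |1148*2 - 27*85|/(85*2) = 1/170, and |x - 851/63| = |1148*63 - 851*85|/(85*63) = 11/5355.
Cross-multiplying, 11*170 = 1870 < 5355 = 1*5355, so 11/5355 is smaller: the intermediate fraction 851/63 is closer to x than 27/2.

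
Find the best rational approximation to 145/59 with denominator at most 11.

27/11

Expand x = 145/59 as a continued fraction with the Euclidean algorithm:
  145 = 2*59 + 27, so a_0 = 2.
  59 = 2*27 + 5, so a_1 = 2.
  27 = 5*5 + 2, so a_2 = 5.
  5 = 2*2 + 1, so a_3 = 2.
  2 = 2*1 + 0, so a_4 = 2.
so x = [2; 2, 5, 2, 2].
Convergents (p_i = a_i*p_{i-1} + p_{i-2}, q_i = a_i*q_{i-1} + q_{i-2} with p_{-2}=0, p_{-1}=1, q_{-2}=1, q_{-1}=0), until the denominator exceeds 11:
  i=0: a_0=2, p_0 = 2*1 + 0 = 2, q_0 = 2*0 + 1 = 1.
  i=1: a_1=2, p_1 = 2*2 + 1 = 5, q_1 = 2*1 + 0 = 2.
  i=2: a_2=5, p_2 = 5*5 + 2 = 27, q_2 = 5*2 + 1 = 11.
  i=3: a_3=2, p_3 = 2*27 + 5 = 59, q_3 = 2*11 + 2 = 24.
q_3 = 24 > 11, so the last convergent with denominator <= 11 is p_2/q_2 = 27/11.
The closest fraction with denominator <= 11 is either p_2/q_2 or the intermediate fraction (k*p_2 + p_1)/(k*q_2 + q_1) with the largest k >= 1 whose denominator stays <= 11; these approach x as k grows, and every other convergent or intermediate fraction in range is farther away.
Largest k: floor((11 - q_1)/q_2) = floor((11 - 2)/11) = 0.
Since k = 0, no intermediate fraction beyond p_2/q_2 has denominator <= 11, so the convergent 27/11 is the closest (its error is |145*11 - 27*59|/(59*11) = 2/649).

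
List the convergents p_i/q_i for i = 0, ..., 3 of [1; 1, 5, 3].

1/1, 2/1, 11/6, 35/19

Using the convergent recurrence p_i = a_i*p_{i-1} + p_{i-2}, q_i = a_i*q_{i-1} + q_{i-2} with p_{-2}=0, p_{-1}=1, q_{-2}=1, q_{-1}=0:
  i=0: a_0=1, p_0 = 1*1 + 0 = 1, q_0 = 1*0 + 1 = 1.
  i=1: a_1=1, p_1 = 1*1 + 1 = 2, q_1 = 1*1 + 0 = 1.
  i=2: a_2=5, p_2 = 5*2 + 1 = 11, q_2 = 5*1 + 1 = 6.
  i=3: a_3=3, p_3 = 3*11 + 2 = 35, q_3 = 3*6 + 1 = 19.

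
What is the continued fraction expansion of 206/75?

[2; 1, 2, 1, 18]

Run the Euclidean algorithm on 206 and 75; the successive quotients are the partial quotients a_0, a_1, ... (each step inverts the fractional part left over by the previous one):
  206 = 2*75 + 56, so a_0 = 2.
  75 = 1*56 + 19, so a_1 = 1.
  56 = 2*19 + 18, so a_2 = 2.
  19 = 1*18 + 1, so a_3 = 1.
  18 = 18*1 + 0, so a_4 = 18.
The remainder reaches 0 after 5 divisions, so the expansion has 5 partial quotients, read off in order.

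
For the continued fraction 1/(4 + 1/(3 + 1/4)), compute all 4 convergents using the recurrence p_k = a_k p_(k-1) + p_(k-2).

Using the convergent recurrence p_i = a_i*p_{i-1} + p_{i-2}, q_i = a_i*q_{i-1} + q_{i-2} with p_{-2}=0, p_{-1}=1, q_{-2}=1, q_{-1}=0:
  i=0: a_0=0, p_0 = 0*1 + 0 = 0, q_0 = 0*0 + 1 = 1.
  i=1: a_1=4, p_1 = 4*0 + 1 = 1, q_1 = 4*1 + 0 = 4.
  i=2: a_2=3, p_2 = 3*1 + 0 = 3, q_2 = 3*4 + 1 = 13.
  i=3: a_3=4, p_3 = 4*3 + 1 = 13, q_3 = 4*13 + 4 = 56.

0/1, 1/4, 3/13, 13/56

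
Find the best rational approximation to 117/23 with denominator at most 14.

61/12

Expand x = 117/23 as a continued fraction with the Euclidean algorithm:
  117 = 5*23 + 2, so a_0 = 5.
  23 = 11*2 + 1, so a_1 = 11.
  2 = 2*1 + 0, so a_2 = 2.
so x = [5; 11, 2].
Convergents (p_i = a_i*p_{i-1} + p_{i-2}, q_i = a_i*q_{i-1} + q_{i-2} with p_{-2}=0, p_{-1}=1, q_{-2}=1, q_{-1}=0), until the denominator exceeds 14:
  i=0: a_0=5, p_0 = 5*1 + 0 = 5, q_0 = 5*0 + 1 = 1.
  i=1: a_1=11, p_1 = 11*5 + 1 = 56, q_1 = 11*1 + 0 = 11.
  i=2: a_2=2, p_2 = 2*56 + 5 = 117, q_2 = 2*11 + 1 = 23.
q_2 = 23 > 14, so the last convergent with denominator <= 14 is p_1/q_1 = 56/11.
The closest fraction with denominator <= 14 is either p_1/q_1 or the intermediate fraction (k*p_1 + p_0)/(k*q_1 + q_0) with the largest k >= 1 whose denominator stays <= 14; these approach x as k grows, and every other convergent or intermediate fraction in range is farther away.
Largest k: floor((14 - q_0)/q_1) = floor((14 - 1)/11) = 1.
That gives (1*56 + 5)/(1*11 + 1) = 61/12.
Compare the errors: |x - 56/11| = |117*11 - 56*23|/(23*11) = 1/253, and |x - 61/12| = |117*12 - 61*23|/(23*12) = 1/276.
Cross-multiplying, 1*253 = 253 < 276 = 1*276, so 1/276 is smaller: the intermediate fraction 61/12 is closer to x than 56/11.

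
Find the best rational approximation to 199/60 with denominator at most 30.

Expand x = 199/60 as a continued fraction with the Euclidean algorithm:
  199 = 3*60 + 19, so a_0 = 3.
  60 = 3*19 + 3, so a_1 = 3.
  19 = 6*3 + 1, so a_2 = 6.
  3 = 3*1 + 0, so a_3 = 3.
so x = [3; 3, 6, 3].
Convergents (p_i = a_i*p_{i-1} + p_{i-2}, q_i = a_i*q_{i-1} + q_{i-2} with p_{-2}=0, p_{-1}=1, q_{-2}=1, q_{-1}=0), until the denominator exceeds 30:
  i=0: a_0=3, p_0 = 3*1 + 0 = 3, q_0 = 3*0 + 1 = 1.
  i=1: a_1=3, p_1 = 3*3 + 1 = 10, q_1 = 3*1 + 0 = 3.
  i=2: a_2=6, p_2 = 6*10 + 3 = 63, q_2 = 6*3 + 1 = 19.
  i=3: a_3=3, p_3 = 3*63 + 10 = 199, q_3 = 3*19 + 3 = 60.
q_3 = 60 > 30, so the last convergent with denominator <= 30 is p_2/q_2 = 63/19.
The closest fraction with denominator <= 30 is either p_2/q_2 or the intermediate fraction (k*p_2 + p_1)/(k*q_2 + q_1) with the largest k >= 1 whose denominator stays <= 30; these approach x as k grows, and every other convergent or intermediate fraction in range is farther away.
Largest k: floor((30 - q_1)/q_2) = floor((30 - 3)/19) = 1.
That gives (1*63 + 10)/(1*19 + 3) = 73/22.
Compare the errors: |x - 63/19| = |199*19 - 63*60|/(60*19) = 1/1140, and |x - 73/22| = |199*22 - 73*60|/(60*22) = 2/1320.
Cross-multiplying, 1*1320 = 1320 < 2280 = 2*1140, so 1/1140 is smaller: the convergent 63/19 is closer to x than 73/22.

63/19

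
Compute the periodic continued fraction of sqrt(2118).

[46; (46, 92)]

Write x_i = (sqrt(2118) + m_i)/d_i with (m_0, d_0) = (0, 1). a_0 = floor(sqrt(2118)) = 46, since 46^2 = 2116 <= 2118 < 2209 = 47^2.
Iterate m_{i+1} = d_i*a_i - m_i, d_{i+1} = (2118 - m_{i+1}^2)/d_i, a_{i+1} = floor((a_0 + m_{i+1})/d_{i+1}):
  m_1 = 1*46 - 0 = 46, d_1 = (2118 - 46^2)/1 = 2/1 = 2, a_1 = floor((46 + 46)/2) = 46.
  m_2 = 2*46 - 46 = 46, d_2 = (2118 - 46^2)/2 = 2/2 = 1, a_2 = floor((46 + 46)/1) = 92.
  m_3 = 1*92 - 46 = 46, d_3 = (2118 - 46^2)/1 = 2/1 = 2: (m_3, d_3) = (m_1, d_1) = (46, 2), so from here the quotients repeat a_1, a_2; the period length is 2.
Hence the expansion of sqrt(2118) is a_0 = 46 followed by the repeating block 46, 92 (period 2).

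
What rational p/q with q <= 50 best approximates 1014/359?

Expand x = 1014/359 as a continued fraction with the Euclidean algorithm:
  1014 = 2*359 + 296, so a_0 = 2.
  359 = 1*296 + 63, so a_1 = 1.
  296 = 4*63 + 44, so a_2 = 4.
  63 = 1*44 + 19, so a_3 = 1.
  44 = 2*19 + 6, so a_4 = 2.
  19 = 3*6 + 1, so a_5 = 3.
  6 = 6*1 + 0, so a_6 = 6.
so x = [2; 1, 4, 1, 2, 3, 6].
Convergents (p_i = a_i*p_{i-1} + p_{i-2}, q_i = a_i*q_{i-1} + q_{i-2} with p_{-2}=0, p_{-1}=1, q_{-2}=1, q_{-1}=0), until the denominator exceeds 50:
  i=0: a_0=2, p_0 = 2*1 + 0 = 2, q_0 = 2*0 + 1 = 1.
  i=1: a_1=1, p_1 = 1*2 + 1 = 3, q_1 = 1*1 + 0 = 1.
  i=2: a_2=4, p_2 = 4*3 + 2 = 14, q_2 = 4*1 + 1 = 5.
  i=3: a_3=1, p_3 = 1*14 + 3 = 17, q_3 = 1*5 + 1 = 6.
  i=4: a_4=2, p_4 = 2*17 + 14 = 48, q_4 = 2*6 + 5 = 17.
  i=5: a_5=3, p_5 = 3*48 + 17 = 161, q_5 = 3*17 + 6 = 57.
q_5 = 57 > 50, so the last convergent with denominator <= 50 is p_4/q_4 = 48/17.
The closest fraction with denominator <= 50 is either p_4/q_4 or the intermediate fraction (k*p_4 + p_3)/(k*q_4 + q_3) with the largest k >= 1 whose denominator stays <= 50; these approach x as k grows, and every other convergent or intermediate fraction in range is farther away.
Largest k: floor((50 - q_3)/q_4) = floor((50 - 6)/17) = 2.
That gives (2*48 + 17)/(2*17 + 6) = 113/40.
Compare the errors: |x - 48/17| = |1014*17 - 48*359|/(359*17) = 6/6103, and |x - 113/40| = |1014*40 - 113*359|/(359*40) = 7/14360.
Cross-multiplying, 7*6103 = 42721 < 86160 = 6*14360, so 7/14360 is smaller: the intermediate fraction 113/40 is closer to x than 48/17.

113/40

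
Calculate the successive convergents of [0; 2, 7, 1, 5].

Using the convergent recurrence p_i = a_i*p_{i-1} + p_{i-2}, q_i = a_i*q_{i-1} + q_{i-2} with p_{-2}=0, p_{-1}=1, q_{-2}=1, q_{-1}=0:
  i=0: a_0=0, p_0 = 0*1 + 0 = 0, q_0 = 0*0 + 1 = 1.
  i=1: a_1=2, p_1 = 2*0 + 1 = 1, q_1 = 2*1 + 0 = 2.
  i=2: a_2=7, p_2 = 7*1 + 0 = 7, q_2 = 7*2 + 1 = 15.
  i=3: a_3=1, p_3 = 1*7 + 1 = 8, q_3 = 1*15 + 2 = 17.
  i=4: a_4=5, p_4 = 5*8 + 7 = 47, q_4 = 5*17 + 15 = 100.

0/1, 1/2, 7/15, 8/17, 47/100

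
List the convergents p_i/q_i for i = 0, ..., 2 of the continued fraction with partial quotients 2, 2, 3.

Using the convergent recurrence p_i = a_i*p_{i-1} + p_{i-2}, q_i = a_i*q_{i-1} + q_{i-2} with p_{-2}=0, p_{-1}=1, q_{-2}=1, q_{-1}=0:
  i=0: a_0=2, p_0 = 2*1 + 0 = 2, q_0 = 2*0 + 1 = 1.
  i=1: a_1=2, p_1 = 2*2 + 1 = 5, q_1 = 2*1 + 0 = 2.
  i=2: a_2=3, p_2 = 3*5 + 2 = 17, q_2 = 3*2 + 1 = 7.

2/1, 5/2, 17/7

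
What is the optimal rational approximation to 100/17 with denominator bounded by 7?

41/7

Expand x = 100/17 as a continued fraction with the Euclidean algorithm:
  100 = 5*17 + 15, so a_0 = 5.
  17 = 1*15 + 2, so a_1 = 1.
  15 = 7*2 + 1, so a_2 = 7.
  2 = 2*1 + 0, so a_3 = 2.
so x = [5; 1, 7, 2].
Convergents (p_i = a_i*p_{i-1} + p_{i-2}, q_i = a_i*q_{i-1} + q_{i-2} with p_{-2}=0, p_{-1}=1, q_{-2}=1, q_{-1}=0), until the denominator exceeds 7:
  i=0: a_0=5, p_0 = 5*1 + 0 = 5, q_0 = 5*0 + 1 = 1.
  i=1: a_1=1, p_1 = 1*5 + 1 = 6, q_1 = 1*1 + 0 = 1.
  i=2: a_2=7, p_2 = 7*6 + 5 = 47, q_2 = 7*1 + 1 = 8.
q_2 = 8 > 7, so the last convergent with denominator <= 7 is p_1/q_1 = 6/1.
The closest fraction with denominator <= 7 is either p_1/q_1 or the intermediate fraction (k*p_1 + p_0)/(k*q_1 + q_0) with the largest k >= 1 whose denominator stays <= 7; these approach x as k grows, and every other convergent or intermediate fraction in range is farther away.
Largest k: floor((7 - q_0)/q_1) = floor((7 - 1)/1) = 6.
That gives (6*6 + 5)/(6*1 + 1) = 41/7.
Compare the errors: |x - 6/1| = |100*1 - 6*17|/(17*1) = 2/17, and |x - 41/7| = |100*7 - 41*17|/(17*7) = 3/119.
Cross-multiplying, 3*17 = 51 < 238 = 2*119, so 3/119 is smaller: the intermediate fraction 41/7 is closer to x than 6/1.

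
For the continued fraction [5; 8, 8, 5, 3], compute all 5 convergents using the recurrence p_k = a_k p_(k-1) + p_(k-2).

Using the convergent recurrence p_i = a_i*p_{i-1} + p_{i-2}, q_i = a_i*q_{i-1} + q_{i-2} with p_{-2}=0, p_{-1}=1, q_{-2}=1, q_{-1}=0:
  i=0: a_0=5, p_0 = 5*1 + 0 = 5, q_0 = 5*0 + 1 = 1.
  i=1: a_1=8, p_1 = 8*5 + 1 = 41, q_1 = 8*1 + 0 = 8.
  i=2: a_2=8, p_2 = 8*41 + 5 = 333, q_2 = 8*8 + 1 = 65.
  i=3: a_3=5, p_3 = 5*333 + 41 = 1706, q_3 = 5*65 + 8 = 333.
  i=4: a_4=3, p_4 = 3*1706 + 333 = 5451, q_4 = 3*333 + 65 = 1064.

5/1, 41/8, 333/65, 1706/333, 5451/1064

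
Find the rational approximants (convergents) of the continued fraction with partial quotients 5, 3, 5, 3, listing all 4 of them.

5/1, 16/3, 85/16, 271/51

Using the convergent recurrence p_i = a_i*p_{i-1} + p_{i-2}, q_i = a_i*q_{i-1} + q_{i-2} with p_{-2}=0, p_{-1}=1, q_{-2}=1, q_{-1}=0:
  i=0: a_0=5, p_0 = 5*1 + 0 = 5, q_0 = 5*0 + 1 = 1.
  i=1: a_1=3, p_1 = 3*5 + 1 = 16, q_1 = 3*1 + 0 = 3.
  i=2: a_2=5, p_2 = 5*16 + 5 = 85, q_2 = 5*3 + 1 = 16.
  i=3: a_3=3, p_3 = 3*85 + 16 = 271, q_3 = 3*16 + 3 = 51.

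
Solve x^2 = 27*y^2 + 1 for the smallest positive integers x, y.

(x, y) = (26, 5)

First expand sqrt(27) as a continued fraction. With x_i = (sqrt(27) + m_i)/d_i and (m_0, d_0) = (0, 1): a_0 = floor(sqrt(27)) = 5, since 5^2 = 25 <= 27 < 36 = 6^2.
Iterate m_{i+1} = d_i*a_i - m_i, d_{i+1} = (27 - m_{i+1}^2)/d_i, a_{i+1} = floor((a_0 + m_{i+1})/d_{i+1}):
  m_1 = 1*5 - 0 = 5, d_1 = (27 - 5^2)/1 = 2/1 = 2, a_1 = floor((5 + 5)/2) = 5.
  m_2 = 2*5 - 5 = 5, d_2 = (27 - 5^2)/2 = 2/2 = 1, a_2 = floor((5 + 5)/1) = 10.
  m_3 = 1*10 - 5 = 5, d_3 = (27 - 5^2)/1 = 2/1 = 2: (m_3, d_3) = (m_1, d_1) = (5, 2), so from here the quotients repeat a_1, a_2; the period length is 2.
So sqrt(27) = [5; (5, 10)] with period length k = 2.
k is even, so the fundamental solution of x^2 - 27y^2 = 1 is (p_{k-1}, q_{k-1}) = (p_1, q_1); compute convergents through index 1.
Convergents (p_i = a_i*p_{i-1} + p_{i-2}, q_i = a_i*q_{i-1} + q_{i-2} with p_{-2}=0, p_{-1}=1, q_{-2}=1, q_{-1}=0):
  i=0: a_0=5, p_0 = 5*1 + 0 = 5, q_0 = 5*0 + 1 = 1.
  i=1: a_1=5, p_1 = 5*5 + 1 = 26, q_1 = 5*1 + 0 = 5.
Check: 26^2 - 27*5^2 = 676 - 675 = 1, so (x, y) = (26, 5) solves the equation, and by the theorem it is the least positive solution.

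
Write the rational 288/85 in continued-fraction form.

[3; 2, 1, 1, 2, 1, 4]

Run the Euclidean algorithm on 288 and 85; the successive quotients are the partial quotients a_0, a_1, ... (each step inverts the fractional part left over by the previous one):
  288 = 3*85 + 33, so a_0 = 3.
  85 = 2*33 + 19, so a_1 = 2.
  33 = 1*19 + 14, so a_2 = 1.
  19 = 1*14 + 5, so a_3 = 1.
  14 = 2*5 + 4, so a_4 = 2.
  5 = 1*4 + 1, so a_5 = 1.
  4 = 4*1 + 0, so a_6 = 4.
The remainder reaches 0 after 7 divisions, so the expansion has 7 partial quotients, read off in order.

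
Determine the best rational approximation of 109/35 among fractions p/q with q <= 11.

28/9

Expand x = 109/35 as a continued fraction with the Euclidean algorithm:
  109 = 3*35 + 4, so a_0 = 3.
  35 = 8*4 + 3, so a_1 = 8.
  4 = 1*3 + 1, so a_2 = 1.
  3 = 3*1 + 0, so a_3 = 3.
so x = [3; 8, 1, 3].
Convergents (p_i = a_i*p_{i-1} + p_{i-2}, q_i = a_i*q_{i-1} + q_{i-2} with p_{-2}=0, p_{-1}=1, q_{-2}=1, q_{-1}=0), until the denominator exceeds 11:
  i=0: a_0=3, p_0 = 3*1 + 0 = 3, q_0 = 3*0 + 1 = 1.
  i=1: a_1=8, p_1 = 8*3 + 1 = 25, q_1 = 8*1 + 0 = 8.
  i=2: a_2=1, p_2 = 1*25 + 3 = 28, q_2 = 1*8 + 1 = 9.
  i=3: a_3=3, p_3 = 3*28 + 25 = 109, q_3 = 3*9 + 8 = 35.
q_3 = 35 > 11, so the last convergent with denominator <= 11 is p_2/q_2 = 28/9.
The closest fraction with denominator <= 11 is either p_2/q_2 or the intermediate fraction (k*p_2 + p_1)/(k*q_2 + q_1) with the largest k >= 1 whose denominator stays <= 11; these approach x as k grows, and every other convergent or intermediate fraction in range is farther away.
Largest k: floor((11 - q_1)/q_2) = floor((11 - 8)/9) = 0.
Since k = 0, no intermediate fraction beyond p_2/q_2 has denominator <= 11, so the convergent 28/9 is the closest (its error is |109*9 - 28*35|/(35*9) = 1/315).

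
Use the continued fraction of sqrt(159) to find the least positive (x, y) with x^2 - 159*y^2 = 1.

(x, y) = (1324, 105)

First expand sqrt(159) as a continued fraction. With x_i = (sqrt(159) + m_i)/d_i and (m_0, d_0) = (0, 1): a_0 = floor(sqrt(159)) = 12, since 12^2 = 144 <= 159 < 169 = 13^2.
Iterate m_{i+1} = d_i*a_i - m_i, d_{i+1} = (159 - m_{i+1}^2)/d_i, a_{i+1} = floor((a_0 + m_{i+1})/d_{i+1}):
  m_1 = 1*12 - 0 = 12, d_1 = (159 - 12^2)/1 = 15/1 = 15, a_1 = floor((12 + 12)/15) = 1.
  m_2 = 15*1 - 12 = 3, d_2 = (159 - 3^2)/15 = 150/15 = 10, a_2 = floor((12 + 3)/10) = 1.
  m_3 = 10*1 - 3 = 7, d_3 = (159 - 7^2)/10 = 110/10 = 11, a_3 = floor((12 + 7)/11) = 1.
  m_4 = 11*1 - 7 = 4, d_4 = (159 - 4^2)/11 = 143/11 = 13, a_4 = floor((12 + 4)/13) = 1.
  m_5 = 13*1 - 4 = 9, d_5 = (159 - 9^2)/13 = 78/13 = 6, a_5 = floor((12 + 9)/6) = 3.
  m_6 = 6*3 - 9 = 9, d_6 = (159 - 9^2)/6 = 78/6 = 13, a_6 = floor((12 + 9)/13) = 1.
  m_7 = 13*1 - 9 = 4, d_7 = (159 - 4^2)/13 = 143/13 = 11, a_7 = floor((12 + 4)/11) = 1.
  m_8 = 11*1 - 4 = 7, d_8 = (159 - 7^2)/11 = 110/11 = 10, a_8 = floor((12 + 7)/10) = 1.
  m_9 = 10*1 - 7 = 3, d_9 = (159 - 3^2)/10 = 150/10 = 15, a_9 = floor((12 + 3)/15) = 1.
  m_10 = 15*1 - 3 = 12, d_10 = (159 - 12^2)/15 = 15/15 = 1, a_10 = floor((12 + 12)/1) = 24.
  m_11 = 1*24 - 12 = 12, d_11 = (159 - 12^2)/1 = 15/1 = 15: (m_11, d_11) = (m_1, d_1) = (12, 15), so from here the quotients repeat a_1, ..., a_10; the period length is 10.
So sqrt(159) = [12; (1, 1, 1, 1, 3, 1, 1, 1, 1, 24)] with period length k = 10.
k is even, so the fundamental solution of x^2 - 159y^2 = 1 is (p_{k-1}, q_{k-1}) = (p_9, q_9); compute convergents through index 9.
Convergents (p_i = a_i*p_{i-1} + p_{i-2}, q_i = a_i*q_{i-1} + q_{i-2} with p_{-2}=0, p_{-1}=1, q_{-2}=1, q_{-1}=0):
  i=0: a_0=12, p_0 = 12*1 + 0 = 12, q_0 = 12*0 + 1 = 1.
  i=1: a_1=1, p_1 = 1*12 + 1 = 13, q_1 = 1*1 + 0 = 1.
  i=2: a_2=1, p_2 = 1*13 + 12 = 25, q_2 = 1*1 + 1 = 2.
  i=3: a_3=1, p_3 = 1*25 + 13 = 38, q_3 = 1*2 + 1 = 3.
  i=4: a_4=1, p_4 = 1*38 + 25 = 63, q_4 = 1*3 + 2 = 5.
  i=5: a_5=3, p_5 = 3*63 + 38 = 227, q_5 = 3*5 + 3 = 18.
  i=6: a_6=1, p_6 = 1*227 + 63 = 290, q_6 = 1*18 + 5 = 23.
  i=7: a_7=1, p_7 = 1*290 + 227 = 517, q_7 = 1*23 + 18 = 41.
  i=8: a_8=1, p_8 = 1*517 + 290 = 807, q_8 = 1*41 + 23 = 64.
  i=9: a_9=1, p_9 = 1*807 + 517 = 1324, q_9 = 1*64 + 41 = 105.
Check: 1324^2 - 159*105^2 = 1752976 - 1752975 = 1, so (x, y) = (1324, 105) solves the equation, and by the theorem it is the least positive solution.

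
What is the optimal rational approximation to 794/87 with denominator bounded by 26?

73/8

Expand x = 794/87 as a continued fraction with the Euclidean algorithm:
  794 = 9*87 + 11, so a_0 = 9.
  87 = 7*11 + 10, so a_1 = 7.
  11 = 1*10 + 1, so a_2 = 1.
  10 = 10*1 + 0, so a_3 = 10.
so x = [9; 7, 1, 10].
Convergents (p_i = a_i*p_{i-1} + p_{i-2}, q_i = a_i*q_{i-1} + q_{i-2} with p_{-2}=0, p_{-1}=1, q_{-2}=1, q_{-1}=0), until the denominator exceeds 26:
  i=0: a_0=9, p_0 = 9*1 + 0 = 9, q_0 = 9*0 + 1 = 1.
  i=1: a_1=7, p_1 = 7*9 + 1 = 64, q_1 = 7*1 + 0 = 7.
  i=2: a_2=1, p_2 = 1*64 + 9 = 73, q_2 = 1*7 + 1 = 8.
  i=3: a_3=10, p_3 = 10*73 + 64 = 794, q_3 = 10*8 + 7 = 87.
q_3 = 87 > 26, so the last convergent with denominator <= 26 is p_2/q_2 = 73/8.
The closest fraction with denominator <= 26 is either p_2/q_2 or the intermediate fraction (k*p_2 + p_1)/(k*q_2 + q_1) with the largest k >= 1 whose denominator stays <= 26; these approach x as k grows, and every other convergent or intermediate fraction in range is farther away.
Largest k: floor((26 - q_1)/q_2) = floor((26 - 7)/8) = 2.
That gives (2*73 + 64)/(2*8 + 7) = 210/23.
Compare the errors: |x - 73/8| = |794*8 - 73*87|/(87*8) = 1/696, and |x - 210/23| = |794*23 - 210*87|/(87*23) = 8/2001.
Cross-multiplying, 1*2001 = 2001 < 5568 = 8*696, so 1/696 is smaller: the convergent 73/8 is closer to x than 210/23.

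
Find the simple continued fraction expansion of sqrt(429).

Write x_i = (sqrt(429) + m_i)/d_i with (m_0, d_0) = (0, 1). a_0 = floor(sqrt(429)) = 20, since 20^2 = 400 <= 429 < 441 = 21^2.
Iterate m_{i+1} = d_i*a_i - m_i, d_{i+1} = (429 - m_{i+1}^2)/d_i, a_{i+1} = floor((a_0 + m_{i+1})/d_{i+1}):
  m_1 = 1*20 - 0 = 20, d_1 = (429 - 20^2)/1 = 29/1 = 29, a_1 = floor((20 + 20)/29) = 1.
  m_2 = 29*1 - 20 = 9, d_2 = (429 - 9^2)/29 = 348/29 = 12, a_2 = floor((20 + 9)/12) = 2.
  m_3 = 12*2 - 9 = 15, d_3 = (429 - 15^2)/12 = 204/12 = 17, a_3 = floor((20 + 15)/17) = 2.
  m_4 = 17*2 - 15 = 19, d_4 = (429 - 19^2)/17 = 68/17 = 4, a_4 = floor((20 + 19)/4) = 9.
  m_5 = 4*9 - 19 = 17, d_5 = (429 - 17^2)/4 = 140/4 = 35, a_5 = floor((20 + 17)/35) = 1.
  m_6 = 35*1 - 17 = 18, d_6 = (429 - 18^2)/35 = 105/35 = 3, a_6 = floor((20 + 18)/3) = 12.
  m_7 = 3*12 - 18 = 18, d_7 = (429 - 18^2)/3 = 105/3 = 35, a_7 = floor((20 + 18)/35) = 1.
  m_8 = 35*1 - 18 = 17, d_8 = (429 - 17^2)/35 = 140/35 = 4, a_8 = floor((20 + 17)/4) = 9.
  m_9 = 4*9 - 17 = 19, d_9 = (429 - 19^2)/4 = 68/4 = 17, a_9 = floor((20 + 19)/17) = 2.
  m_10 = 17*2 - 19 = 15, d_10 = (429 - 15^2)/17 = 204/17 = 12, a_10 = floor((20 + 15)/12) = 2.
  m_11 = 12*2 - 15 = 9, d_11 = (429 - 9^2)/12 = 348/12 = 29, a_11 = floor((20 + 9)/29) = 1.
  m_12 = 29*1 - 9 = 20, d_12 = (429 - 20^2)/29 = 29/29 = 1, a_12 = floor((20 + 20)/1) = 40.
  m_13 = 1*40 - 20 = 20, d_13 = (429 - 20^2)/1 = 29/1 = 29: (m_13, d_13) = (m_1, d_1) = (20, 29), so from here the quotients repeat a_1, ..., a_12; the period length is 12.
Hence the expansion of sqrt(429) is a_0 = 20 followed by the repeating block 1, 2, 2, 9, 1, 12, 1, 9, 2, 2, 1, 40 (period 12).

[20; (1, 2, 2, 9, 1, 12, 1, 9, 2, 2, 1, 40)]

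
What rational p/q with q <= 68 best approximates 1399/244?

Expand x = 1399/244 as a continued fraction with the Euclidean algorithm:
  1399 = 5*244 + 179, so a_0 = 5.
  244 = 1*179 + 65, so a_1 = 1.
  179 = 2*65 + 49, so a_2 = 2.
  65 = 1*49 + 16, so a_3 = 1.
  49 = 3*16 + 1, so a_4 = 3.
  16 = 16*1 + 0, so a_5 = 16.
so x = [5; 1, 2, 1, 3, 16].
Convergents (p_i = a_i*p_{i-1} + p_{i-2}, q_i = a_i*q_{i-1} + q_{i-2} with p_{-2}=0, p_{-1}=1, q_{-2}=1, q_{-1}=0), until the denominator exceeds 68:
  i=0: a_0=5, p_0 = 5*1 + 0 = 5, q_0 = 5*0 + 1 = 1.
  i=1: a_1=1, p_1 = 1*5 + 1 = 6, q_1 = 1*1 + 0 = 1.
  i=2: a_2=2, p_2 = 2*6 + 5 = 17, q_2 = 2*1 + 1 = 3.
  i=3: a_3=1, p_3 = 1*17 + 6 = 23, q_3 = 1*3 + 1 = 4.
  i=4: a_4=3, p_4 = 3*23 + 17 = 86, q_4 = 3*4 + 3 = 15.
  i=5: a_5=16, p_5 = 16*86 + 23 = 1399, q_5 = 16*15 + 4 = 244.
q_5 = 244 > 68, so the last convergent with denominator <= 68 is p_4/q_4 = 86/15.
The closest fraction with denominator <= 68 is either p_4/q_4 or the intermediate fraction (k*p_4 + p_3)/(k*q_4 + q_3) with the largest k >= 1 whose denominator stays <= 68; these approach x as k grows, and every other convergent or intermediate fraction in range is farther away.
Largest k: floor((68 - q_3)/q_4) = floor((68 - 4)/15) = 4.
That gives (4*86 + 23)/(4*15 + 4) = 367/64.
Compare the errors: |x - 86/15| = |1399*15 - 86*244|/(244*15) = 1/3660, and |x - 367/64| = |1399*64 - 367*244|/(244*64) = 12/15616.
Cross-multiplying, 1*15616 = 15616 < 43920 = 12*3660, so 1/3660 is smaller: the convergent 86/15 is closer to x than 367/64.

86/15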